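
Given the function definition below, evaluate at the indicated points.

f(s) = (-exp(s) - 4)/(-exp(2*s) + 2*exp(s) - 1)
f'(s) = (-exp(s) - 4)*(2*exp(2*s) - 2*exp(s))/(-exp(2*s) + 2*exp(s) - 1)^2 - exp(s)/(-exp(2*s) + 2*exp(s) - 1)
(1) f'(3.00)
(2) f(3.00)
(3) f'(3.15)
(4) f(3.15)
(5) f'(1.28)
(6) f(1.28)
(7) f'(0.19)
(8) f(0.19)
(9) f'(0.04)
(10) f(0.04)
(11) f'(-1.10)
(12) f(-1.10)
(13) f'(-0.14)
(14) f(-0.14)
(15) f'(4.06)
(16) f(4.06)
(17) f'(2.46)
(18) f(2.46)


(1) = -0.08
(2) = 0.07
(3) = -0.07
(4) = 0.05
(5) = -2.59
(6) = 1.13
(7) = -1347.46
(8) = 118.97
(9) = -153750.33
(10) = 3026.57
(11) = 10.46
(12) = 9.74
(13) = 3848.06
(14) = 285.30
(15) = -0.02
(16) = 0.02
(17) = -0.20
(18) = 0.14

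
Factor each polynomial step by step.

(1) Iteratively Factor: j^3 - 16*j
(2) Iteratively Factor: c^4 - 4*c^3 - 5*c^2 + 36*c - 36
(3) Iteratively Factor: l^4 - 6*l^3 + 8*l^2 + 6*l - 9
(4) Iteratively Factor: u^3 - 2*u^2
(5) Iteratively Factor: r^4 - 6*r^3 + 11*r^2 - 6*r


(1) = (j + 4)*(j^2 - 4*j) = (j - 4)*(j + 4)*(j)
(2) = (c - 2)*(c^3 - 2*c^2 - 9*c + 18) = (c - 2)^2*(c^2 - 9) = (c - 3)*(c - 2)^2*(c + 3)
(3) = (l - 1)*(l^3 - 5*l^2 + 3*l + 9) = (l - 3)*(l - 1)*(l^2 - 2*l - 3) = (l - 3)*(l - 1)*(l + 1)*(l - 3)
(4) = (u)*(u^2 - 2*u) = u^2*(u - 2)
(5) = (r - 3)*(r^3 - 3*r^2 + 2*r) = (r - 3)*(r - 1)*(r^2 - 2*r) = (r - 3)*(r - 2)*(r - 1)*(r)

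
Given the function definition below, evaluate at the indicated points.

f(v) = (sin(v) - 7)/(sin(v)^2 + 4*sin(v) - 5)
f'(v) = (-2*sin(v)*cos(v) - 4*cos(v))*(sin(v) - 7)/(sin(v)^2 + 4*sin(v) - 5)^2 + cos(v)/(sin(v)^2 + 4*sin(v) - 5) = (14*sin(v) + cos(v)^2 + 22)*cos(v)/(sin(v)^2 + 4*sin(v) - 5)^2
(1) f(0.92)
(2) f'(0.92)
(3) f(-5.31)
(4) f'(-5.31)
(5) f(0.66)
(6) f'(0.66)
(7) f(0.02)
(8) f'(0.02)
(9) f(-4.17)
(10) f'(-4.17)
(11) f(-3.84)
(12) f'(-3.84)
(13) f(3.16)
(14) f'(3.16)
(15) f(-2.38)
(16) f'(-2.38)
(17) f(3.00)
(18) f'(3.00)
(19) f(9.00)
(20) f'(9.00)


(1) = 5.24
(2) = 14.46
(3) = 6.11
(4) = 18.70
(5) = 2.94
(6) = 5.23
(7) = 1.42
(8) = 0.96
(9) = 7.31
(10) = -25.03
(11) = 3.16
(12) = -5.96
(13) = 1.38
(14) = -0.88
(15) = 1.06
(16) = -0.18
(17) = 1.55
(18) = -1.27
(19) = 2.07
(20) = -2.57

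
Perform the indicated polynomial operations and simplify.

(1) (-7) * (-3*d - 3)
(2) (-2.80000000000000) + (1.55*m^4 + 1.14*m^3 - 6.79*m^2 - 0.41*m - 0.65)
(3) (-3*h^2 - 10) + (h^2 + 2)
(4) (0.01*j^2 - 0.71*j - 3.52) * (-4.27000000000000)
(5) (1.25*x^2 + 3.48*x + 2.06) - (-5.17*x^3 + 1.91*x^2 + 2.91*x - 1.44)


(1) = 21*d + 21
(2) = 1.55*m^4 + 1.14*m^3 - 6.79*m^2 - 0.41*m - 3.45
(3) = -2*h^2 - 8
(4) = -0.0427*j^2 + 3.0317*j + 15.0304
(5) = 5.17*x^3 - 0.66*x^2 + 0.57*x + 3.5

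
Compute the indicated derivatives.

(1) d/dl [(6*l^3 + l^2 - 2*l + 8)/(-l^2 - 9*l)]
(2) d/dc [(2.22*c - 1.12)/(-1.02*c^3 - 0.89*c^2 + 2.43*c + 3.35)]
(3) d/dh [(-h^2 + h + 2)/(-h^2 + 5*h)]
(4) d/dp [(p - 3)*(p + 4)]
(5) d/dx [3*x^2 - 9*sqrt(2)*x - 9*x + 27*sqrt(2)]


(1) = (-6*l^4 - 108*l^3 - 11*l^2 + 16*l + 72)/(l^2*(l^2 + 18*l + 81))
(2) = (4.5288*c^3 - 1.4514*c^2 - 1.9936*c + 10.1586)/(1.0404*c^6 + 1.8156*c^5 - 4.1651*c^4 - 11.1594*c^3 - 0.0581*c^2 + 16.281*c + 11.2225)
(3) = 2*(-2*h^2 + 2*h - 5)/(h^2*(h^2 - 10*h + 25))
(4) = 2*p + 1
(5) = 6*x - 9*sqrt(2) - 9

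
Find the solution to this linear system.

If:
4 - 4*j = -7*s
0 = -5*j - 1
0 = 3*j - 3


Then:
No Solution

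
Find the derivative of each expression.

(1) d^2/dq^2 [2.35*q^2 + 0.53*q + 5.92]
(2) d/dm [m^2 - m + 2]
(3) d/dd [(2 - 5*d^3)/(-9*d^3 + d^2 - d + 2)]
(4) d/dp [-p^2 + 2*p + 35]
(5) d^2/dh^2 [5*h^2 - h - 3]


(1) = 4.70000000000000
(2) = 2*m - 1
(3) = (15*d^2*(9*d^3 - d^2 + d - 2) - (5*d^3 - 2)*(27*d^2 - 2*d + 1))/(9*d^3 - d^2 + d - 2)^2
(4) = 2 - 2*p
(5) = 10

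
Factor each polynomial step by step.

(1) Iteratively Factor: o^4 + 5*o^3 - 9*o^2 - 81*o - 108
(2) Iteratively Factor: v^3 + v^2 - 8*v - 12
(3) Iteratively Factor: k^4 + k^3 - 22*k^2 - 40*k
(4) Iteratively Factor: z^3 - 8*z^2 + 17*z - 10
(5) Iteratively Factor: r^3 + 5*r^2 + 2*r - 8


(1) = (o - 4)*(o^3 + 9*o^2 + 27*o + 27) = (o - 4)*(o + 3)*(o^2 + 6*o + 9) = (o - 4)*(o + 3)^2*(o + 3)
(2) = (v + 2)*(v^2 - v - 6) = (v - 3)*(v + 2)*(v + 2)
(3) = (k)*(k^3 + k^2 - 22*k - 40) = k*(k + 4)*(k^2 - 3*k - 10) = k*(k - 5)*(k + 4)*(k + 2)
(4) = (z - 1)*(z^2 - 7*z + 10) = (z - 2)*(z - 1)*(z - 5)
(5) = (r + 2)*(r^2 + 3*r - 4) = (r + 2)*(r + 4)*(r - 1)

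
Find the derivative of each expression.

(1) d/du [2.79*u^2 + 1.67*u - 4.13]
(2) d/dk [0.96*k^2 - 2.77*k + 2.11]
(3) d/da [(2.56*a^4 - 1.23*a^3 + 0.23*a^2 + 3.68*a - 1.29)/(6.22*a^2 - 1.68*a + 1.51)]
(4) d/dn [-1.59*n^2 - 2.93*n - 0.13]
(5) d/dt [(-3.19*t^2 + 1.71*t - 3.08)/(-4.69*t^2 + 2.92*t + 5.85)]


(1) = 5.58*u + 1.67
(2) = 1.92*k - 2.77
(3) = (31.8464*a^5 - 20.553*a^4 + 19.5952*a^3 - 28.8479*a^2 + 16.7422*a + 3.3896)/(38.6884*a^4 - 20.8992*a^3 + 21.6068*a^2 - 5.0736*a + 2.2801)
(4) = -3.18*n - 2.93
(5) = (-1.2949*t^2 - 66.2134*t + 18.9971)/(21.9961*t^4 - 27.3896*t^3 - 46.3466*t^2 + 34.164*t + 34.2225)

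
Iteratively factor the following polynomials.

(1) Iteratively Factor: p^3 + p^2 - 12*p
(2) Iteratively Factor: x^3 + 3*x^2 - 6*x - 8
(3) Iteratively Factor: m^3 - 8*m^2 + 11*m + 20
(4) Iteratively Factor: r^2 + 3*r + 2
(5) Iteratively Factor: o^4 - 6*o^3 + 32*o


(1) = (p - 3)*(p^2 + 4*p) = (p - 3)*(p + 4)*(p)
(2) = (x + 1)*(x^2 + 2*x - 8) = (x - 2)*(x + 1)*(x + 4)
(3) = (m - 4)*(m^2 - 4*m - 5) = (m - 5)*(m - 4)*(m + 1)
(4) = (r + 2)*(r + 1)
(5) = (o + 2)*(o^3 - 8*o^2 + 16*o) = o*(o + 2)*(o^2 - 8*o + 16) = o*(o - 4)*(o + 2)*(o - 4)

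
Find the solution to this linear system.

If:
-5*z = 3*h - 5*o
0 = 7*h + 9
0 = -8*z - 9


Then:
h = -9/7
o = -531/280
z = -9/8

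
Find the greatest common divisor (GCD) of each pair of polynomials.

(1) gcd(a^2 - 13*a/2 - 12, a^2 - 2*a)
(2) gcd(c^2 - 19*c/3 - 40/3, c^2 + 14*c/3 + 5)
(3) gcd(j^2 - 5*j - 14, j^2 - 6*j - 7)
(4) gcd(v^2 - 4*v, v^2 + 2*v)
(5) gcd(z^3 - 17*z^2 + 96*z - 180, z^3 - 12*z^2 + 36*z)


(1) = 1
(2) = c + 5/3
(3) = j - 7
(4) = gcd(v*(v - 4), v*(v + 2)) = v
(5) = z^2 - 12*z + 36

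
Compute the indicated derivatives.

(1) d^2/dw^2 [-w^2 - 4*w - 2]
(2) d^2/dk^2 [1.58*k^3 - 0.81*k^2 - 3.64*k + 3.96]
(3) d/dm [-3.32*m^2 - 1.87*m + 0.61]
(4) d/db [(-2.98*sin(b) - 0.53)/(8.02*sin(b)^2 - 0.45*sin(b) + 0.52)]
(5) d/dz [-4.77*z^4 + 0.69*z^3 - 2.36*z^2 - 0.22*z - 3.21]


(1) = -2
(2) = 9.48*k - 1.62
(3) = -6.64*m - 1.87
(4) = (23.8996*sin(b)^2 + 8.5012*sin(b) - 1.7881)*cos(b)/(64.3204*sin(b)^4 - 7.218*sin(b)^3 + 8.5433*sin(b)^2 - 0.468*sin(b) + 0.2704)
(5) = -19.08*z^3 + 2.07*z^2 - 4.72*z - 0.22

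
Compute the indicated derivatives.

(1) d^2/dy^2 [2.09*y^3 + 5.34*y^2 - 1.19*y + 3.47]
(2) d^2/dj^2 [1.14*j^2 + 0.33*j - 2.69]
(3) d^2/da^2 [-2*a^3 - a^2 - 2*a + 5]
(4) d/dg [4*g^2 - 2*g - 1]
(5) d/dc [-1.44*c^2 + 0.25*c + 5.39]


(1) = 12.54*y + 10.68
(2) = 2.28000000000000
(3) = -12*a - 2
(4) = 8*g - 2
(5) = 0.25 - 2.88*c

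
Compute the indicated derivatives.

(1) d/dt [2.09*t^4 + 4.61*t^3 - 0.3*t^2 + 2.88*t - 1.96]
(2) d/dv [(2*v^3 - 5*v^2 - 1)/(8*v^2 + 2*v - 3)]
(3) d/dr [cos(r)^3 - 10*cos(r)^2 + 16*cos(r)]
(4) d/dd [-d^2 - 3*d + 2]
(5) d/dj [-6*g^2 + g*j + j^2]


(1) = 8.36*t^3 + 13.83*t^2 - 0.6*t + 2.88
(2) = 2*(8*v^4 + 4*v^3 - 14*v^2 + 23*v + 1)/(64*v^4 + 32*v^3 - 44*v^2 - 12*v + 9)
(3) = (-3*cos(r)^2 + 20*cos(r) - 16)*sin(r)
(4) = -2*d - 3
(5) = g + 2*j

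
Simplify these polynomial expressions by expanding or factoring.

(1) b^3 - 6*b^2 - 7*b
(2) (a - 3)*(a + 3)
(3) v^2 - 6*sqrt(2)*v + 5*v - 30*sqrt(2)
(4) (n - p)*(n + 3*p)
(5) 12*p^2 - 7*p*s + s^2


(1) = b*(b - 7)*(b + 1)
(2) = a^2 - 9
(3) = (v + 5)*(v - 6*sqrt(2))
(4) = n^2 + 2*n*p - 3*p^2
(5) = (-4*p + s)*(-3*p + s)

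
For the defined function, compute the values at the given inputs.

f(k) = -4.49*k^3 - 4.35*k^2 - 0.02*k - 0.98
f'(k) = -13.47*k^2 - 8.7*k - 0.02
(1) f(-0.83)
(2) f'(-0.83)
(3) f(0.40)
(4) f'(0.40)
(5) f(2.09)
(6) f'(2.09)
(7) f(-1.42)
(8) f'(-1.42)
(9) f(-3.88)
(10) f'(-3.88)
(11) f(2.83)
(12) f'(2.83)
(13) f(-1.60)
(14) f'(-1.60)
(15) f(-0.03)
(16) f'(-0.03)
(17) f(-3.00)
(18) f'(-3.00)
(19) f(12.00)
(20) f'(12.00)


(1) = -1.39
(2) = -2.08
(3) = -1.97
(4) = -5.66
(5) = -61.01
(6) = -77.04
(7) = 3.13
(8) = -14.83
(9) = 195.88
(10) = -169.05
(11) = -137.64
(12) = -132.52
(13) = 6.31
(14) = -20.58
(15) = -0.98
(16) = 0.23
(17) = 81.16
(18) = -95.15
(19) = -8386.34
(20) = -2044.10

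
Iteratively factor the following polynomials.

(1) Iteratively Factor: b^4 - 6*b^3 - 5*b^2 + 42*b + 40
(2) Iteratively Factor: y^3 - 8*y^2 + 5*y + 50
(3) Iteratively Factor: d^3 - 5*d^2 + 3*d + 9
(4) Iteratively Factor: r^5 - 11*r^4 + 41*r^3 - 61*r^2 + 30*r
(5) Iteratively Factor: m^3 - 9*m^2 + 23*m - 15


(1) = (b - 5)*(b^3 - b^2 - 10*b - 8) = (b - 5)*(b - 4)*(b^2 + 3*b + 2) = (b - 5)*(b - 4)*(b + 2)*(b + 1)
(2) = (y - 5)*(y^2 - 3*y - 10) = (y - 5)^2*(y + 2)
(3) = (d + 1)*(d^2 - 6*d + 9) = (d - 3)*(d + 1)*(d - 3)
(4) = (r - 1)*(r^4 - 10*r^3 + 31*r^2 - 30*r) = (r - 3)*(r - 1)*(r^3 - 7*r^2 + 10*r) = (r - 5)*(r - 3)*(r - 1)*(r^2 - 2*r) = (r - 5)*(r - 3)*(r - 2)*(r - 1)*(r)
(5) = (m - 1)*(m^2 - 8*m + 15) = (m - 5)*(m - 1)*(m - 3)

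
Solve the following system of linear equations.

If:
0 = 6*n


Then:
n = 0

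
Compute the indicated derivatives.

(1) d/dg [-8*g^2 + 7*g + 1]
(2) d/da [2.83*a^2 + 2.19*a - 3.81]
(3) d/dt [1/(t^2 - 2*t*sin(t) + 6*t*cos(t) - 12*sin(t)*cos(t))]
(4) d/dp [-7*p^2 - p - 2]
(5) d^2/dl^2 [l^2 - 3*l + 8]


(1) = 7 - 16*g
(2) = 5.66*a + 2.19
(3) = 2*(3*t*sin(t) + t*cos(t) - t + sin(t) - 3*cos(t) + 6*cos(2*t))/((t - 2*sin(t))^2*(t + 6*cos(t))^2)
(4) = -14*p - 1
(5) = 2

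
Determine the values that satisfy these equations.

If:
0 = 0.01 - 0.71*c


Then:
c = 0.01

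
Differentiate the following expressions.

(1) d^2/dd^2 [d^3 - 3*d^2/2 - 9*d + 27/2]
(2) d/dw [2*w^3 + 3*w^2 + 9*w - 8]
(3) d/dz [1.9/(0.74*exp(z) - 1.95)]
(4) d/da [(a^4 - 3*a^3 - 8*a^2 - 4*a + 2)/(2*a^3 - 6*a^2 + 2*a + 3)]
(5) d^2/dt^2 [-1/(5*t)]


(1) = 6*d - 3
(2) = 6*w^2 + 6*w + 9
(3) = -1.406*exp(z)/(0.74*exp(z) - 1.95)^2
(4) = (2*a^6 - 12*a^5 + 40*a^4 + 16*a^3 - 79*a^2 - 24*a - 16)/(4*a^6 - 24*a^5 + 44*a^4 - 12*a^3 - 32*a^2 + 12*a + 9)
(5) = -2/(5*t^3)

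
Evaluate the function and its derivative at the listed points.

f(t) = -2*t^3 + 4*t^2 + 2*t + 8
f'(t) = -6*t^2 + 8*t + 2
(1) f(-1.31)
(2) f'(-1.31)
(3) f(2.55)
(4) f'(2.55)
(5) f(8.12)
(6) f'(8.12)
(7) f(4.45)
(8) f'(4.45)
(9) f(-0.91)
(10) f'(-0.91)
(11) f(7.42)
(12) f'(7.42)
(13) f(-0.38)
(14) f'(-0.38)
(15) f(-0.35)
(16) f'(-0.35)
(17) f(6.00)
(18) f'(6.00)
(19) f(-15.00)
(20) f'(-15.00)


(1) = 16.74
(2) = -18.78
(3) = 5.95
(4) = -16.62
(5) = -782.80
(6) = -328.65
(7) = -80.13
(8) = -81.22
(9) = 11.00
(10) = -10.25
(11) = -573.97
(12) = -268.98
(13) = 7.93
(14) = -1.91
(15) = 7.88
(16) = -1.53
(17) = -268.00
(18) = -166.00
(19) = 7628.00
(20) = -1468.00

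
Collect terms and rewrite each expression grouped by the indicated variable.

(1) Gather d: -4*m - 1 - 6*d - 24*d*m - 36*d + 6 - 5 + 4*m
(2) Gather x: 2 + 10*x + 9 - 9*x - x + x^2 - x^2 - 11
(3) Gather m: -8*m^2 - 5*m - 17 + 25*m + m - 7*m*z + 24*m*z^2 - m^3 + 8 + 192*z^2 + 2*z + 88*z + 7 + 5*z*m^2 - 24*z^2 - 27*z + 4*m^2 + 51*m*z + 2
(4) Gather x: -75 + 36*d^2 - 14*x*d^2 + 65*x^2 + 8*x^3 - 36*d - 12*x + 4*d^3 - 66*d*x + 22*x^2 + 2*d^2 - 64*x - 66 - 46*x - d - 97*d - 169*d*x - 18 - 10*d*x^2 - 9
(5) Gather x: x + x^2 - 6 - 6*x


(1) = d*(-24*m - 42)
(2) = 0
(3) = -m^3 + m^2*(5*z - 4) + m*(24*z^2 + 44*z + 21) + 168*z^2 + 63*z
(4) = 4*d^3 + 38*d^2 - 134*d + 8*x^3 + x^2*(87 - 10*d) + x*(-14*d^2 - 235*d - 122) - 168
(5) = x^2 - 5*x - 6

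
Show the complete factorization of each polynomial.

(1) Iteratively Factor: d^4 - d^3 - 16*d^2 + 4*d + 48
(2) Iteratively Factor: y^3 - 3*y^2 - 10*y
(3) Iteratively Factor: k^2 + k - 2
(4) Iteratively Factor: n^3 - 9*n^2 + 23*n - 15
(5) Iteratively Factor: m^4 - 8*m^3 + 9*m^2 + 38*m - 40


(1) = (d + 3)*(d^3 - 4*d^2 - 4*d + 16) = (d - 2)*(d + 3)*(d^2 - 2*d - 8) = (d - 2)*(d + 2)*(d + 3)*(d - 4)
(2) = (y - 5)*(y^2 + 2*y) = (y - 5)*(y + 2)*(y)
(3) = (k - 1)*(k + 2)
(4) = (n - 1)*(n^2 - 8*n + 15) = (n - 3)*(n - 1)*(n - 5)
(5) = (m - 5)*(m^3 - 3*m^2 - 6*m + 8) = (m - 5)*(m + 2)*(m^2 - 5*m + 4) = (m - 5)*(m - 1)*(m + 2)*(m - 4)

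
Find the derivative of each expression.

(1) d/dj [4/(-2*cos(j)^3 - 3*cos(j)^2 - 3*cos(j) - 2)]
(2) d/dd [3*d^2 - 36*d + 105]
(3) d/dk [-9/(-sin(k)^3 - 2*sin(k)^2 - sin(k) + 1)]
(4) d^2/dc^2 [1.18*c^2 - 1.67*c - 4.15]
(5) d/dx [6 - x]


(1) = 12*(2*sin(j)^2 - 2*cos(j) - 3)*sin(j)/((cos(j) + 1)^2*(cos(j) + cos(2*j) + 3)^2)
(2) = 6*d - 36
(3) = -9*(3*sin(k)^2 + 4*sin(k) + 1)*cos(k)/(sin(k)^3 + 2*sin(k)^2 + sin(k) - 1)^2
(4) = 2.36000000000000
(5) = -1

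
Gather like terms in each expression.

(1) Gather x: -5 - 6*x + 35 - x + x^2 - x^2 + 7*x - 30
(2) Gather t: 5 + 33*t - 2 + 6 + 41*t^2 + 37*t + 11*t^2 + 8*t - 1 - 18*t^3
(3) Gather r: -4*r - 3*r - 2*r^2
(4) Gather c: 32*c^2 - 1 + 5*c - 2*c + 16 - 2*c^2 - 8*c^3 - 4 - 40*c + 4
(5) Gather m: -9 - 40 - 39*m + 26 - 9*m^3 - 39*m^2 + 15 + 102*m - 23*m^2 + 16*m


(1) = 0
(2) = -18*t^3 + 52*t^2 + 78*t + 8
(3) = -2*r^2 - 7*r
(4) = -8*c^3 + 30*c^2 - 37*c + 15
(5) = -9*m^3 - 62*m^2 + 79*m - 8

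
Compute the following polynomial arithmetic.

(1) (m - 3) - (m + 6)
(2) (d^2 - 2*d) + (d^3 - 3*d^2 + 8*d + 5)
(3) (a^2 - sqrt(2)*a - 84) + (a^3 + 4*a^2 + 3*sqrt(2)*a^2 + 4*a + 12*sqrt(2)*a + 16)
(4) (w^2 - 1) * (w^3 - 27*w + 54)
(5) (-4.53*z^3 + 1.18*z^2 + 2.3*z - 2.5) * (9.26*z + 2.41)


(1) = -9
(2) = d^3 - 2*d^2 + 6*d + 5
(3) = a^3 + 3*sqrt(2)*a^2 + 5*a^2 + 4*a + 11*sqrt(2)*a - 68
(4) = w^5 - 28*w^3 + 54*w^2 + 27*w - 54
(5) = -41.9478*z^4 + 0.0095*z^3 + 24.1418*z^2 - 17.607*z - 6.025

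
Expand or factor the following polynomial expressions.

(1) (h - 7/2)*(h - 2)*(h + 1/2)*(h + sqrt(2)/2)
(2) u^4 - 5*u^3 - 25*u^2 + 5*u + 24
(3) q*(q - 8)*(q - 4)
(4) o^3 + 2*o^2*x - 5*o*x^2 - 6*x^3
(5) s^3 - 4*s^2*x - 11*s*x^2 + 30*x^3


(1) = h^4 - 5*h^3 + sqrt(2)*h^3/2 - 5*sqrt(2)*h^2/2 + 17*h^2/4 + 17*sqrt(2)*h/8 + 7*h/2 + 7*sqrt(2)/4
(2) = (u - 8)*(u - 1)*(u + 1)*(u + 3)
(3) = q^3 - 12*q^2 + 32*q
(4) = (o - 2*x)*(o + x)*(o + 3*x)
(5) = (s - 5*x)*(s - 2*x)*(s + 3*x)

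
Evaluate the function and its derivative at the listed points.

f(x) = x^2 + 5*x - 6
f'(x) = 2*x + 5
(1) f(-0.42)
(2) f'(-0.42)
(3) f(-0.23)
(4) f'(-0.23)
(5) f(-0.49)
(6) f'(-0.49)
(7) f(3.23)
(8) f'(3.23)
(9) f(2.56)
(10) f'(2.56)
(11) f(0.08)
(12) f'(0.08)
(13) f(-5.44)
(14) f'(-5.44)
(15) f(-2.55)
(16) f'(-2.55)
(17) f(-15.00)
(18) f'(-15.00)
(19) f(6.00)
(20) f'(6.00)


(1) = -7.92
(2) = 4.16
(3) = -7.10
(4) = 4.54
(5) = -8.21
(6) = 4.02
(7) = 20.58
(8) = 11.46
(9) = 13.35
(10) = 10.12
(11) = -5.59
(12) = 5.16
(13) = -3.61
(14) = -5.88
(15) = -12.25
(16) = -0.10
(17) = 144.00
(18) = -25.00
(19) = 60.00
(20) = 17.00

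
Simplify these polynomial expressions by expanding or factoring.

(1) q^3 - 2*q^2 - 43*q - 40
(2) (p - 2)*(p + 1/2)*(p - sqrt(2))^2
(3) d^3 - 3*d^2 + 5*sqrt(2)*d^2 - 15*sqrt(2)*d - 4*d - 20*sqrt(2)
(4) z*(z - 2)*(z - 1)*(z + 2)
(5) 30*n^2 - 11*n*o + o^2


(1) = (q - 8)*(q + 1)*(q + 5)
(2) = p^4 - 2*sqrt(2)*p^3 - 3*p^3/2 + p^2 + 3*sqrt(2)*p^2 - 3*p + 2*sqrt(2)*p - 2
(3) = (d - 4)*(d + 1)*(d + 5*sqrt(2))
(4) = z^4 - z^3 - 4*z^2 + 4*z
(5) = (-6*n + o)*(-5*n + o)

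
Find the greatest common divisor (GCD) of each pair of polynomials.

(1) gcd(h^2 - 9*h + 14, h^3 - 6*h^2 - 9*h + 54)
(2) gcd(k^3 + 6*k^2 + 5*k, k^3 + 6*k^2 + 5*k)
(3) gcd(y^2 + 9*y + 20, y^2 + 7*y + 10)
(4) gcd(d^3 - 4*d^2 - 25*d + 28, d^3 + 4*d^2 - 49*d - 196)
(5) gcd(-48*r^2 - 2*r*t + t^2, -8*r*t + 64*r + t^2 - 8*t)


(1) = gcd((h - 7)*(h - 2), (h - 6)*(h - 3)*(h + 3)) = 1
(2) = k^3 + 6*k^2 + 5*k
(3) = gcd((y + 4)*(y + 5), (y + 2)*(y + 5)) = y + 5
(4) = d^2 - 3*d - 28
(5) = gcd((-8*r + t)*(6*r + t), (-8*r + t)*(t - 8)) = 8*r - t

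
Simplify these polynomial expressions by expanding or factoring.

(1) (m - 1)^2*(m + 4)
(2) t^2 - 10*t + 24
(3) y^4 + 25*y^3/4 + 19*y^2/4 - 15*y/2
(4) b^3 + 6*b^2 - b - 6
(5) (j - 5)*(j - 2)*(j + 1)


(1) = m^3 + 2*m^2 - 7*m + 4
(2) = (t - 6)*(t - 4)
(3) = y*(y - 3/4)*(y + 2)*(y + 5)
(4) = (b - 1)*(b + 1)*(b + 6)
(5) = j^3 - 6*j^2 + 3*j + 10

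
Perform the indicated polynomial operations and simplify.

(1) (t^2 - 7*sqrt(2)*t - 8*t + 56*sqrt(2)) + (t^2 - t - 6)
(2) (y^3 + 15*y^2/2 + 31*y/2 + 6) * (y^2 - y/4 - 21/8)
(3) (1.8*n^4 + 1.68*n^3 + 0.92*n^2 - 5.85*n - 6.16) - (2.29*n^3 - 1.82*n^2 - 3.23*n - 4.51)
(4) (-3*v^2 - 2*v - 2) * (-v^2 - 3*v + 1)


(1) = 2*t^2 - 7*sqrt(2)*t - 9*t - 6 + 56*sqrt(2)
(2) = y^5 + 29*y^4/4 + 11*y^3 - 281*y^2/16 - 675*y/16 - 63/4
(3) = 1.8*n^4 - 0.61*n^3 + 2.74*n^2 - 2.62*n - 1.65
(4) = 3*v^4 + 11*v^3 + 5*v^2 + 4*v - 2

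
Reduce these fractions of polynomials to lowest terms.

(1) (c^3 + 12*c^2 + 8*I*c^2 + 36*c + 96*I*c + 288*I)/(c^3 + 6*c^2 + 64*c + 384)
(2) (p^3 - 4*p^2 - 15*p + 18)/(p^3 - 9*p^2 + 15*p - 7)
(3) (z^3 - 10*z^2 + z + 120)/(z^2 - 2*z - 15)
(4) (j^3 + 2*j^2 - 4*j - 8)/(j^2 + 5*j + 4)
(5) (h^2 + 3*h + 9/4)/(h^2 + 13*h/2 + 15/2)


(1) = (c + 6)/(c - 8*I)
(2) = (p^2 - 3*p - 18)/(p^2 - 8*p + 7)
(3) = z - 8
(4) = (j^3 + 2*j^2 - 4*j - 8)/(j^2 + 5*j + 4)
(5) = (2*h + 3)/(2*h + 10)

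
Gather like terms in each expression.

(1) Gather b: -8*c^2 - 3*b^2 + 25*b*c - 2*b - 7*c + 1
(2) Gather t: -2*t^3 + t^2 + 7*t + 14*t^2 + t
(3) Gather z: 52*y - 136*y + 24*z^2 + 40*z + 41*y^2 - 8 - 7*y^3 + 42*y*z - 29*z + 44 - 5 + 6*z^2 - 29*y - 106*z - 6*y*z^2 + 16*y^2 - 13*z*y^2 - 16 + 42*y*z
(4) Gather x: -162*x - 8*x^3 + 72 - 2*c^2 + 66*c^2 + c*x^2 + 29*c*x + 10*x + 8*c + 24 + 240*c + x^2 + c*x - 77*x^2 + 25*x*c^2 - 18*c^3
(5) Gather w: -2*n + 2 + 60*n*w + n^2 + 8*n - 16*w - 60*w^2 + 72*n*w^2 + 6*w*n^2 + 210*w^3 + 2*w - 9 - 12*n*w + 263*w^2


(1) = -3*b^2 + b*(25*c - 2) - 8*c^2 - 7*c + 1
(2) = -2*t^3 + 15*t^2 + 8*t
(3) = -7*y^3 + 57*y^2 - 113*y + z^2*(30 - 6*y) + z*(-13*y^2 + 84*y - 95) + 15
(4) = -18*c^3 + 64*c^2 + 248*c - 8*x^3 + x^2*(c - 76) + x*(25*c^2 + 30*c - 152) + 96
(5) = n^2 + 6*n + 210*w^3 + w^2*(72*n + 203) + w*(6*n^2 + 48*n - 14) - 7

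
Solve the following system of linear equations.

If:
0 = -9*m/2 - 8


Then:
m = -16/9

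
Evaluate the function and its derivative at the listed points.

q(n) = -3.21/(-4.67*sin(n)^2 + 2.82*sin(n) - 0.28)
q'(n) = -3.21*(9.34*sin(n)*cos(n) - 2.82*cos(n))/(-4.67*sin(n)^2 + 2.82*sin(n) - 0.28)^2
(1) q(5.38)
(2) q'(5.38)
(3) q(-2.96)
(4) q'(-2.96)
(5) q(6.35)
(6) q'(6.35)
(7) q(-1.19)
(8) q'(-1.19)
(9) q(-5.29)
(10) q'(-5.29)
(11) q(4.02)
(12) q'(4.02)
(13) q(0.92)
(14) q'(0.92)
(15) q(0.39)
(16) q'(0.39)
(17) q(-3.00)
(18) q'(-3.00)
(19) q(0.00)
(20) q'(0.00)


(1) = 0.60
(2) = 0.70
(3) = 3.41
(4) = -16.05
(5) = 28.52
(6) = 555.44
(7) = 0.46
(8) = 0.29
(9) = 2.69
(10) = -6.14
(11) = 0.62
(12) = -0.75
(13) = 3.23
(14) = -9.10
(15) = -27.41
(16) = -158.23
(17) = 4.16
(18) = -22.12
(19) = 11.46
(20) = 115.46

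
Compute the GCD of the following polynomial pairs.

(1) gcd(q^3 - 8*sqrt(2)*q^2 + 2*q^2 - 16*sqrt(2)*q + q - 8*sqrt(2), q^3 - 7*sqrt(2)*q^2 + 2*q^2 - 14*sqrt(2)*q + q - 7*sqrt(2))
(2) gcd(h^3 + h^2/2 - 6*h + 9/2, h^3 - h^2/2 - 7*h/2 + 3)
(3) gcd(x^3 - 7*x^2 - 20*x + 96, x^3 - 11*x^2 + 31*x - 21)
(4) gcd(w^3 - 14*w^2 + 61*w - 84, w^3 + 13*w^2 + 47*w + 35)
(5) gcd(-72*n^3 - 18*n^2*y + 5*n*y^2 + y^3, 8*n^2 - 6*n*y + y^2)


(1) = gcd((q + 1)^2*(q - 8*sqrt(2)), (q + 1)^2*(q - 7*sqrt(2))) = q^2 + 2*q + 1
(2) = h^2 - 5*h/2 + 3/2
(3) = gcd((x - 8)*(x - 3)*(x + 4), (x - 7)*(x - 3)*(x - 1)) = x - 3
(4) = gcd((w - 7)*(w - 4)*(w - 3), (w + 1)*(w + 5)*(w + 7)) = 1
(5) = -4*n + y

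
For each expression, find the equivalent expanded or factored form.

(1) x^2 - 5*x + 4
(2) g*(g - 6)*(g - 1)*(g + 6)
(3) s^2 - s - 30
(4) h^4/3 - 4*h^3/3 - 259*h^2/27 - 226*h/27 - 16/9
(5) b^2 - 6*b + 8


(1) = (x - 4)*(x - 1)
(2) = g^4 - g^3 - 36*g^2 + 36*g
(3) = (s - 6)*(s + 5)
(4) = (h/3 + 1)*(h - 8)*(h + 1/3)*(h + 2/3)
(5) = (b - 4)*(b - 2)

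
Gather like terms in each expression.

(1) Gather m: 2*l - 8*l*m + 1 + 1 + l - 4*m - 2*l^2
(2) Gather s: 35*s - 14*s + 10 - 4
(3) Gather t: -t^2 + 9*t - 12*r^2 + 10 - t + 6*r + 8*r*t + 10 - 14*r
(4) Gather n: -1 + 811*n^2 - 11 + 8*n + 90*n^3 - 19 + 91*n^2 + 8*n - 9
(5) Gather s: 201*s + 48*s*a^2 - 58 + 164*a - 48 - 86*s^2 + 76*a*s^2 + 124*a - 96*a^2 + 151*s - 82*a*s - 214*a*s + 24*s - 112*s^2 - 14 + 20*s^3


(1) = -2*l^2 + 3*l + m*(-8*l - 4) + 2
(2) = 21*s + 6
(3) = -12*r^2 - 8*r - t^2 + t*(8*r + 8) + 20
(4) = 90*n^3 + 902*n^2 + 16*n - 40
(5) = -96*a^2 + 288*a + 20*s^3 + s^2*(76*a - 198) + s*(48*a^2 - 296*a + 376) - 120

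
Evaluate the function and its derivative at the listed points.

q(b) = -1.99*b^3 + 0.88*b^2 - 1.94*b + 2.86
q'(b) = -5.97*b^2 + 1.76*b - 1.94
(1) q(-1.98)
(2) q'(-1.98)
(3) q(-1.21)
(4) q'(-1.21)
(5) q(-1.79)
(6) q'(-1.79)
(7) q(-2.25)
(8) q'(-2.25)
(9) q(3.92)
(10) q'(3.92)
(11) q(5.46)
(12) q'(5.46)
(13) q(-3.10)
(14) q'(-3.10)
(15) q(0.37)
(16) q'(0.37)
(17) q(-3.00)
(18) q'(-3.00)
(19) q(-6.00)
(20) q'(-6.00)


(1) = 25.60
(2) = -28.83
(3) = 10.02
(4) = -12.81
(5) = 20.57
(6) = -24.22
(7) = 34.35
(8) = -36.12
(9) = -111.09
(10) = -86.78
(11) = -305.41
(12) = -170.31
(13) = 76.61
(14) = -64.77
(15) = 2.16
(16) = -2.11
(17) = 70.33
(18) = -60.95
(19) = 476.02
(20) = -227.42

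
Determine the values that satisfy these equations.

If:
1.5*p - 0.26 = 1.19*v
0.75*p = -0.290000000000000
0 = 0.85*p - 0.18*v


Then:
No Solution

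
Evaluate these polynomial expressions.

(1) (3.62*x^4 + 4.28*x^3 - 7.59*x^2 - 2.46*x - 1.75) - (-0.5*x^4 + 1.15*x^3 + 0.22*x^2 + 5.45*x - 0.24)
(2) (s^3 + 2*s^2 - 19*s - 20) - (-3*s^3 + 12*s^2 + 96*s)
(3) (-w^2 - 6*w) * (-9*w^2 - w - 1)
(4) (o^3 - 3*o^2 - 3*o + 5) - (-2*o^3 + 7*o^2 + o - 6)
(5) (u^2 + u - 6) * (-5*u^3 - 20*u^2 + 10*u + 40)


(1) = 4.12*x^4 + 3.13*x^3 - 7.81*x^2 - 7.91*x - 1.51
(2) = 4*s^3 - 10*s^2 - 115*s - 20
(3) = 9*w^4 + 55*w^3 + 7*w^2 + 6*w
(4) = 3*o^3 - 10*o^2 - 4*o + 11
(5) = -5*u^5 - 25*u^4 + 20*u^3 + 170*u^2 - 20*u - 240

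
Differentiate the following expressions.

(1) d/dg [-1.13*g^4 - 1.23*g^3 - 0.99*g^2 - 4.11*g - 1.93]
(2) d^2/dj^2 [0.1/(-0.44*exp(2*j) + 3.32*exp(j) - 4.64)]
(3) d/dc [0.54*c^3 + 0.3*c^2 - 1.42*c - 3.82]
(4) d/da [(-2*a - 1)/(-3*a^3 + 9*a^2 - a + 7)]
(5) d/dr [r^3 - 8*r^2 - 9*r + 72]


(1) = -4.52*g^3 - 3.69*g^2 - 1.98*g - 4.11
(2) = ((0.176*exp(j) - 0.332)*(0.44*exp(2*j) - 3.32*exp(j) + 4.64) - 0.1*(0.88*exp(j) - 3.32)*(1.76*exp(j) - 6.64)*exp(j))*exp(j)/(0.44*exp(2*j) - 3.32*exp(j) + 4.64)^3
(3) = 1.62*c^2 + 0.6*c - 1.42
(4) = (6*a^3 - 18*a^2 + 2*a - (2*a + 1)*(9*a^2 - 18*a + 1) - 14)/(3*a^3 - 9*a^2 + a - 7)^2
(5) = 3*r^2 - 16*r - 9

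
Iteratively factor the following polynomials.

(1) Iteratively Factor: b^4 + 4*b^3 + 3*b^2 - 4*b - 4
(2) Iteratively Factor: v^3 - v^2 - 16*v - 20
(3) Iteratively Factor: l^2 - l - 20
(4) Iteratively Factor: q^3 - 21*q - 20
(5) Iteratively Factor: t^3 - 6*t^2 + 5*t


(1) = (b + 2)*(b^3 + 2*b^2 - b - 2) = (b + 1)*(b + 2)*(b^2 + b - 2) = (b + 1)*(b + 2)^2*(b - 1)
(2) = (v + 2)*(v^2 - 3*v - 10) = (v + 2)^2*(v - 5)
(3) = (l - 5)*(l + 4)
(4) = (q - 5)*(q^2 + 5*q + 4) = (q - 5)*(q + 4)*(q + 1)
(5) = (t - 5)*(t^2 - t) = t*(t - 5)*(t - 1)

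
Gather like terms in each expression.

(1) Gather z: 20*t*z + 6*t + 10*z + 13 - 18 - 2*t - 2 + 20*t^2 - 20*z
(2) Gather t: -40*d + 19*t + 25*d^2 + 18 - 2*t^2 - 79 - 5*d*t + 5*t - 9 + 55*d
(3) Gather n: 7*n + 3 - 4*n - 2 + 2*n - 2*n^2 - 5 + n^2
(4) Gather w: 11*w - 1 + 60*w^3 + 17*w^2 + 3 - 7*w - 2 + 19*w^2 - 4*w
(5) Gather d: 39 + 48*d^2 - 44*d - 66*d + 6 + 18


(1) = 20*t^2 + 4*t + z*(20*t - 10) - 7
(2) = 25*d^2 + 15*d - 2*t^2 + t*(24 - 5*d) - 70
(3) = -n^2 + 5*n - 4
(4) = 60*w^3 + 36*w^2
(5) = 48*d^2 - 110*d + 63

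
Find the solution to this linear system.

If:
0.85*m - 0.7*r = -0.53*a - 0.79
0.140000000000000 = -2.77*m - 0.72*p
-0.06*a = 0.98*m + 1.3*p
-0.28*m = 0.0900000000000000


Then:
a = -17.33
m = -0.32
p = 1.04
r = -12.38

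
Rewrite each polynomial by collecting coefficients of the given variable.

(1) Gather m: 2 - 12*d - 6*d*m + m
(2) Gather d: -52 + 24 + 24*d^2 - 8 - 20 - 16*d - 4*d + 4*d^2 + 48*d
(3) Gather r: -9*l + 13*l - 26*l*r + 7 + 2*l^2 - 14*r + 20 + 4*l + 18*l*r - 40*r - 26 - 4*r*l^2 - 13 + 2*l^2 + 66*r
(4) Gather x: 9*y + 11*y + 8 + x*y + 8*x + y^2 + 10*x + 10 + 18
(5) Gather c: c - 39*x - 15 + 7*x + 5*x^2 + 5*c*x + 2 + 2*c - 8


(1) = -12*d + m*(1 - 6*d) + 2
(2) = 28*d^2 + 28*d - 56
(3) = 4*l^2 + 8*l + r*(-4*l^2 - 8*l + 12) - 12
(4) = x*(y + 18) + y^2 + 20*y + 36
(5) = c*(5*x + 3) + 5*x^2 - 32*x - 21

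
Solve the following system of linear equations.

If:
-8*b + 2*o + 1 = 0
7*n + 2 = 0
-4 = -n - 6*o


Then:
b = 17/56
n = -2/7
o = 5/7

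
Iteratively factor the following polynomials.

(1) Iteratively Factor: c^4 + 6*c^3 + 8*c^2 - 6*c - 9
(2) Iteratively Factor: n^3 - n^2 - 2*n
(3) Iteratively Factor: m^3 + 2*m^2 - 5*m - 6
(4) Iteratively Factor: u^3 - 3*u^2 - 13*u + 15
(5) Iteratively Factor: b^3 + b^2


(1) = (c + 3)*(c^3 + 3*c^2 - c - 3) = (c + 1)*(c + 3)*(c^2 + 2*c - 3) = (c - 1)*(c + 1)*(c + 3)*(c + 3)
(2) = (n + 1)*(n^2 - 2*n) = (n - 2)*(n + 1)*(n)
(3) = (m + 3)*(m^2 - m - 2) = (m - 2)*(m + 3)*(m + 1)
(4) = (u + 3)*(u^2 - 6*u + 5) = (u - 1)*(u + 3)*(u - 5)
(5) = (b)*(b^2 + b) = b^2*(b + 1)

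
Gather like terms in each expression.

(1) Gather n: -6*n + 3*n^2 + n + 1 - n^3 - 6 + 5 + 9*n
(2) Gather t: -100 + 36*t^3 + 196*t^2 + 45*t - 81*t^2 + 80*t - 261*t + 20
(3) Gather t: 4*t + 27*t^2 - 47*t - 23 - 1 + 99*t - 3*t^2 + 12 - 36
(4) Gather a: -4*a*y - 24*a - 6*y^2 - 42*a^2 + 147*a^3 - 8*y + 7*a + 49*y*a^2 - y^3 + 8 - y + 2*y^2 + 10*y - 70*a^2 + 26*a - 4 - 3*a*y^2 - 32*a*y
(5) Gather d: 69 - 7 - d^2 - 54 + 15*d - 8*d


(1) = -n^3 + 3*n^2 + 4*n
(2) = 36*t^3 + 115*t^2 - 136*t - 80
(3) = 24*t^2 + 56*t - 48
(4) = 147*a^3 + a^2*(49*y - 112) + a*(-3*y^2 - 36*y + 9) - y^3 - 4*y^2 + y + 4
(5) = -d^2 + 7*d + 8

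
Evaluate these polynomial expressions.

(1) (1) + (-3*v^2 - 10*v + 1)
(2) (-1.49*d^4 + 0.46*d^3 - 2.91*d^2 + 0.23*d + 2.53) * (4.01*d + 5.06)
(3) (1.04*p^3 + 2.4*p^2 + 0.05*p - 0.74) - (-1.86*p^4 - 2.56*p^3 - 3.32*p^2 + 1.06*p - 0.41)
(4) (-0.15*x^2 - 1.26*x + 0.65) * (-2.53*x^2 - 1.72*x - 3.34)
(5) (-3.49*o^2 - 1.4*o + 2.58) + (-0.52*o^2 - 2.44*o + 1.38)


(1) = -3*v^2 - 10*v + 2
(2) = -5.9749*d^5 - 5.6948*d^4 - 9.3415*d^3 - 13.8023*d^2 + 11.3091*d + 12.8018
(3) = 1.86*p^4 + 3.6*p^3 + 5.72*p^2 - 1.01*p - 0.33
(4) = 0.3795*x^4 + 3.4458*x^3 + 1.0237*x^2 + 3.0904*x - 2.171
(5) = -4.01*o^2 - 3.84*o + 3.96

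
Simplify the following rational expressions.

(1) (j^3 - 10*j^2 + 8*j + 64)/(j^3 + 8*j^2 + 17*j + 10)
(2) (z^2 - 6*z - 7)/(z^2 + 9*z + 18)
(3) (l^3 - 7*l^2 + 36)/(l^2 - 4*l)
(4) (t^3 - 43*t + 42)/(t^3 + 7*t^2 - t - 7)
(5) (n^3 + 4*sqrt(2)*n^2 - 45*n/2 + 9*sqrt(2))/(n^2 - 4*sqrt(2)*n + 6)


(1) = (j^2 - 12*j + 32)/(j^2 + 6*j + 5)
(2) = (z^2 - 6*z - 7)/(z^2 + 9*z + 18)
(3) = (l^3 - 7*l^2 + 36)/(l^2 - 4*l)
(4) = (t - 6)/(t + 1)
(5) = (2*n^3 + 8*sqrt(2)*n^2 - 45*n + 18*sqrt(2))/(2*n^2 - 8*sqrt(2)*n + 12)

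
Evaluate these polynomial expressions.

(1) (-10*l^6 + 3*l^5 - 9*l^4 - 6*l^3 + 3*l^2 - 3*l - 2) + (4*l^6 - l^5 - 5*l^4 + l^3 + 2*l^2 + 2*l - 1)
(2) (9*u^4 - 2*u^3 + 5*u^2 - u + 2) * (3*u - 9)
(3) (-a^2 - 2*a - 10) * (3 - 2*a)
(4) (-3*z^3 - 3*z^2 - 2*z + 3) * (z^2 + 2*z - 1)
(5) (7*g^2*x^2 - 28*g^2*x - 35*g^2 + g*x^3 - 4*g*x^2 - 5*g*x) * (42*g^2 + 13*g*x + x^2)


(1) = -6*l^6 + 2*l^5 - 14*l^4 - 5*l^3 + 5*l^2 - l - 3
(2) = 27*u^5 - 87*u^4 + 33*u^3 - 48*u^2 + 15*u - 18
(3) = 2*a^3 + a^2 + 14*a - 30
(4) = -3*z^5 - 9*z^4 - 5*z^3 + 2*z^2 + 8*z - 3
(5) = 294*g^4*x^2 - 1176*g^4*x - 1470*g^4 + 133*g^3*x^3 - 532*g^3*x^2 - 665*g^3*x + 20*g^2*x^4 - 80*g^2*x^3 - 100*g^2*x^2 + g*x^5 - 4*g*x^4 - 5*g*x^3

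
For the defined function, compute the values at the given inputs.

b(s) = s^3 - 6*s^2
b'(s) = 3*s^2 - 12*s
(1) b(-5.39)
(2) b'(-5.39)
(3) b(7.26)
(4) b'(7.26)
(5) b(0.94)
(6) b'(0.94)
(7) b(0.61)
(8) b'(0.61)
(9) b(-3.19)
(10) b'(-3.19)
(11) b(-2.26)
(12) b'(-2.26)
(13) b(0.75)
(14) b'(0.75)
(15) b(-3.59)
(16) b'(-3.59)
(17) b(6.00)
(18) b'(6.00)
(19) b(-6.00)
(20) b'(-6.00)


(1) = -330.90
(2) = 151.84
(3) = 66.41
(4) = 71.00
(5) = -4.47
(6) = -8.63
(7) = -2.01
(8) = -6.20
(9) = -93.52
(10) = 68.81
(11) = -42.19
(12) = 42.44
(13) = -2.95
(14) = -7.31
(15) = -123.60
(16) = 81.74
(17) = 0.00
(18) = 36.00
(19) = -432.00
(20) = 180.00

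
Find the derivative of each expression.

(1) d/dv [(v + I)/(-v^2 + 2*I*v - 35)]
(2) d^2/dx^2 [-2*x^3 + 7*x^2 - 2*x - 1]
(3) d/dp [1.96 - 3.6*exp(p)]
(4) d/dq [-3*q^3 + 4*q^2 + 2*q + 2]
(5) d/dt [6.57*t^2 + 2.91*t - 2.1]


(1) = (-v^2 + 2*I*v + 2*(v - I)*(v + I) - 35)/(v^2 - 2*I*v + 35)^2
(2) = 14 - 12*x
(3) = -3.6*exp(p)
(4) = -9*q^2 + 8*q + 2
(5) = 13.14*t + 2.91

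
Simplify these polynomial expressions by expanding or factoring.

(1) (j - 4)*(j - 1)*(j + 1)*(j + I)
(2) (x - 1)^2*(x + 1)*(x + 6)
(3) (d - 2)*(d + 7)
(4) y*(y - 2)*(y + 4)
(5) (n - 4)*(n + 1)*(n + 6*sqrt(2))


(1) = j^4 - 4*j^3 + I*j^3 - j^2 - 4*I*j^2 + 4*j - I*j + 4*I
(2) = x^4 + 5*x^3 - 7*x^2 - 5*x + 6
(3) = d^2 + 5*d - 14
(4) = y^3 + 2*y^2 - 8*y
(5) = n^3 - 3*n^2 + 6*sqrt(2)*n^2 - 18*sqrt(2)*n - 4*n - 24*sqrt(2)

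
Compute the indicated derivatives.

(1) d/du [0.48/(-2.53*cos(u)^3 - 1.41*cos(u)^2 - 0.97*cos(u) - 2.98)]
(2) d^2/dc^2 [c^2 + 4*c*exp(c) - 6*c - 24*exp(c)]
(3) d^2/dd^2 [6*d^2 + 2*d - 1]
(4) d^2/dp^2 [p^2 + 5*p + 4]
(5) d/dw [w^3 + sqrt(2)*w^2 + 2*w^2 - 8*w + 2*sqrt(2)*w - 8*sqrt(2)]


(1) = (3.6432*sin(u)^2 - 1.3536*cos(u) - 4.1088)*sin(u)/(2.53*cos(u)^3 + 1.41*cos(u)^2 + 0.97*cos(u) + 2.98)^2
(2) = 4*c*exp(c) - 16*exp(c) + 2
(3) = 12
(4) = 2
(5) = 3*w^2 + 2*sqrt(2)*w + 4*w - 8 + 2*sqrt(2)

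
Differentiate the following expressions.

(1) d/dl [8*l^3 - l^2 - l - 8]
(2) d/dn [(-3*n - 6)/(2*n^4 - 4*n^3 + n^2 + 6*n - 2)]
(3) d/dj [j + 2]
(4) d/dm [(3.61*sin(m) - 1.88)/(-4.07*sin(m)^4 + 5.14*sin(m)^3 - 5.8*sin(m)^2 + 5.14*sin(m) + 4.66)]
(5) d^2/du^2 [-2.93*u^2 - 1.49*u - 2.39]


(1) = 24*l^2 - 2*l - 1
(2) = 3*(-2*n^4 + 4*n^3 - n^2 - 6*n + 2*(n + 2)*(4*n^3 - 6*n^2 + n + 3) + 2)/(2*n^4 - 4*n^3 + n^2 + 6*n - 2)^2
(3) = 1
(4) = (44.0781*sin(m)^4 - 67.7172*sin(m)^3 + 49.9276*sin(m)^2 - 21.808*sin(m) + 26.4858)*cos(m)/(16.5649*sin(m)^8 - 41.8396*sin(m)^7 + 73.6316*sin(m)^6 - 101.4636*sin(m)^5 + 48.5468*sin(m)^4 - 11.7192*sin(m)^3 - 27.6364*sin(m)^2 + 47.9048*sin(m) + 21.7156)
(5) = -5.86000000000000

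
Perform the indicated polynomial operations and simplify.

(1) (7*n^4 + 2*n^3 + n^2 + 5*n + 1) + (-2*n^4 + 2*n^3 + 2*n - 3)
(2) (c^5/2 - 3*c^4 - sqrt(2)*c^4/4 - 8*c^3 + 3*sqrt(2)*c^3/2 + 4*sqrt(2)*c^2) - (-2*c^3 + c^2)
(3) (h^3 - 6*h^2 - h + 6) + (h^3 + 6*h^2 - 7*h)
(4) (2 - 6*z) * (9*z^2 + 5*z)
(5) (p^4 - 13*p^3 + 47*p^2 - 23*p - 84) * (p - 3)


(1) = 5*n^4 + 4*n^3 + n^2 + 7*n - 2
(2) = c^5/2 - 3*c^4 - sqrt(2)*c^4/4 - 6*c^3 + 3*sqrt(2)*c^3/2 - c^2 + 4*sqrt(2)*c^2
(3) = 2*h^3 - 8*h + 6
(4) = -54*z^3 - 12*z^2 + 10*z
(5) = p^5 - 16*p^4 + 86*p^3 - 164*p^2 - 15*p + 252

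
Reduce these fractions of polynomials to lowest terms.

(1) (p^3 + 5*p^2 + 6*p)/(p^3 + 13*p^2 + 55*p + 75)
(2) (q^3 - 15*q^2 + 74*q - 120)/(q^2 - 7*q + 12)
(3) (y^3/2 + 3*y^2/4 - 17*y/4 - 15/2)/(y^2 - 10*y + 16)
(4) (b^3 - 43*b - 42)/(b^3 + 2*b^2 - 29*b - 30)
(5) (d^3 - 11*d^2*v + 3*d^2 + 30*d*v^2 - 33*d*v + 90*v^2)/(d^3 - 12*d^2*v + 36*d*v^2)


(1) = (p^2 + 2*p)/(p^2 + 10*p + 25)
(2) = (q^2 - 11*q + 30)/(q - 3)
(3) = (2*y^3 + 3*y^2 - 17*y - 30)/(4*y^2 - 40*y + 64)
(4) = (b - 7)/(b - 5)
(5) = (-d^2 + 5*d*v - 3*d + 15*v)/(-d^2 + 6*d*v)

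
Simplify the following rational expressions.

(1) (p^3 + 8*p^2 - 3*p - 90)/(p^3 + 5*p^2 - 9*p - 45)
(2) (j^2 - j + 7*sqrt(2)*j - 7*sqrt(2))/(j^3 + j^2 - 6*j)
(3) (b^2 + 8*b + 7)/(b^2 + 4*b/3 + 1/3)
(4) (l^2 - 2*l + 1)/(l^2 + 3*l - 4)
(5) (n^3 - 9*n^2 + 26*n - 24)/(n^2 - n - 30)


(1) = (p + 6)/(p + 3)
(2) = (j^2 + j*(-1 + 7*sqrt(2)) - 7*sqrt(2))/(j^3 + j^2 - 6*j)
(3) = (3*b + 21)/(3*b + 1)
(4) = (l - 1)/(l + 4)
(5) = (n^3 - 9*n^2 + 26*n - 24)/(n^2 - n - 30)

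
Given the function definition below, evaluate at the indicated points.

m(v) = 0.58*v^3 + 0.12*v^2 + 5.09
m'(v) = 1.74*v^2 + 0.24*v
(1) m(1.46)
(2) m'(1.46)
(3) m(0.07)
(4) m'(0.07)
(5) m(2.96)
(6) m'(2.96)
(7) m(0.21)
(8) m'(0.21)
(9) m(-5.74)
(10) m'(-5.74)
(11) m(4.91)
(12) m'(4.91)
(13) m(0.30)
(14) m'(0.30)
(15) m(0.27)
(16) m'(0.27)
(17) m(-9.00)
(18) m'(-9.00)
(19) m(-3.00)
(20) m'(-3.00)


(1) = 7.15
(2) = 4.06
(3) = 5.09
(4) = 0.03
(5) = 21.18
(6) = 15.96
(7) = 5.10
(8) = 0.13
(9) = -100.65
(10) = 55.95
(11) = 76.64
(12) = 43.13
(13) = 5.12
(14) = 0.23
(15) = 5.11
(16) = 0.19
(17) = -408.01
(18) = 138.78
(19) = -9.49
(20) = 14.94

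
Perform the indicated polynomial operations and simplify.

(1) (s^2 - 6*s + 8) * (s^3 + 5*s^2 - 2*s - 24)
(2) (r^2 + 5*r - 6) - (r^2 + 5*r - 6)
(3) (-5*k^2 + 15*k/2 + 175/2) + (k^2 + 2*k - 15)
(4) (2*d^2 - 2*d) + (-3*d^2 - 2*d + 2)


(1) = s^5 - s^4 - 24*s^3 + 28*s^2 + 128*s - 192
(2) = 0
(3) = -4*k^2 + 19*k/2 + 145/2
(4) = -d^2 - 4*d + 2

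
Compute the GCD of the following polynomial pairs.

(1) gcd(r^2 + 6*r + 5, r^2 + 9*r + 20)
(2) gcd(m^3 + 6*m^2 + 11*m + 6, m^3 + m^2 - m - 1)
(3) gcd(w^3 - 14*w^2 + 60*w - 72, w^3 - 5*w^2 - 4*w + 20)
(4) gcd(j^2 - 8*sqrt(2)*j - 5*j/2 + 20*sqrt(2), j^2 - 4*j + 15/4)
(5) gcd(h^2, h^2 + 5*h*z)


(1) = r + 5
(2) = gcd((m + 1)*(m + 2)*(m + 3), (m - 1)*(m + 1)^2) = m + 1
(3) = w - 2
(4) = j - 5/2
(5) = h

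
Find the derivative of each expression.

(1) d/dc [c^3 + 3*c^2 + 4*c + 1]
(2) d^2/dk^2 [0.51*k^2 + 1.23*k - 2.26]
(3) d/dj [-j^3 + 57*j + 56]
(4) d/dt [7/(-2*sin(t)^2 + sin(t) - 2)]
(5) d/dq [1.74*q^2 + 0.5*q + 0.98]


(1) = 3*c^2 + 6*c + 4
(2) = 1.02000000000000
(3) = 57 - 3*j^2
(4) = 7*(4*sin(t) - 1)*cos(t)/(-sin(t) - cos(2*t) + 3)^2
(5) = 3.48*q + 0.5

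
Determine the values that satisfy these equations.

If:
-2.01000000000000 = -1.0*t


Then:
t = 2.01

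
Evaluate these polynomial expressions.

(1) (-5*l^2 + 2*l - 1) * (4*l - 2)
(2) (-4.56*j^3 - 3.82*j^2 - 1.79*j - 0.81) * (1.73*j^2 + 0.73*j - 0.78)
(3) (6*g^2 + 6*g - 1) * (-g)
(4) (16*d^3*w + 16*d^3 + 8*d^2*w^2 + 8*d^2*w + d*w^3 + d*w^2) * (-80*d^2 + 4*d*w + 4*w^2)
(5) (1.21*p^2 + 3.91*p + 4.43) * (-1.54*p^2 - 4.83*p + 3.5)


(1) = -20*l^3 + 18*l^2 - 8*l + 2
(2) = -7.8888*j^5 - 9.9374*j^4 - 2.3285*j^3 + 0.2716*j^2 + 0.8049*j + 0.6318
(3) = -6*g^3 - 6*g^2 + g
(4) = -1280*d^5*w - 1280*d^5 - 576*d^4*w^2 - 576*d^4*w + 16*d^3*w^3 + 16*d^3*w^2 + 36*d^2*w^4 + 36*d^2*w^3 + 4*d*w^5 + 4*d*w^4
(5) = -1.8634*p^4 - 11.8657*p^3 - 21.4725*p^2 - 7.7119*p + 15.505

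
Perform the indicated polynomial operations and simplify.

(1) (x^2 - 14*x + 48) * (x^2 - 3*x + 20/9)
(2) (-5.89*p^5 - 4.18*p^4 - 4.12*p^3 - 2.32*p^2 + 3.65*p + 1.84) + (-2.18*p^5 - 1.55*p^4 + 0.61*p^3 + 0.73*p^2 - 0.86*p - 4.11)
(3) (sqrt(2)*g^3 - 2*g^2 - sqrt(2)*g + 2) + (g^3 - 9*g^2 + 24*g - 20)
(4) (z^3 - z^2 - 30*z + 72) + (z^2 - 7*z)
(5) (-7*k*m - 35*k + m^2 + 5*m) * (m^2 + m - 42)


(1) = x^4 - 17*x^3 + 830*x^2/9 - 1576*x/9 + 320/3
(2) = -8.07*p^5 - 5.73*p^4 - 3.51*p^3 - 1.59*p^2 + 2.79*p - 2.27
(3) = g^3 + sqrt(2)*g^3 - 11*g^2 - sqrt(2)*g + 24*g - 18
(4) = z^3 - 37*z + 72
(5) = -7*k*m^3 - 42*k*m^2 + 259*k*m + 1470*k + m^4 + 6*m^3 - 37*m^2 - 210*m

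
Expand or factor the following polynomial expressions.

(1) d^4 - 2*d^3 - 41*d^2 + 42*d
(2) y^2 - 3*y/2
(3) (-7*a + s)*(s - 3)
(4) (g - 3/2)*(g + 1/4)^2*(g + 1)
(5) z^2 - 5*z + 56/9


(1) = d*(d - 7)*(d - 1)*(d + 6)
(2) = y*(y - 3/2)
(3) = -7*a*s + 21*a + s^2 - 3*s
(4) = g^4 - 27*g^2/16 - 25*g/32 - 3/32
(5) = (z - 8/3)*(z - 7/3)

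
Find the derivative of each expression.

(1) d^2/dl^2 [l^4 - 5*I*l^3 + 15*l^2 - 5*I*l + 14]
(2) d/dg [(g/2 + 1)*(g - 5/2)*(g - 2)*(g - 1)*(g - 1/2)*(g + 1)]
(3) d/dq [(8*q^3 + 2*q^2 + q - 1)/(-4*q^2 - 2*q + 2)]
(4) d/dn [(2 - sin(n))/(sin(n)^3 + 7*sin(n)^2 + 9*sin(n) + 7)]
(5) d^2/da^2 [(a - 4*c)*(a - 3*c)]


(1) = 12*l^2 - 30*I*l + 30
(2) = 3*g^5 - 15*g^4/2 - 15*g^3/2 + 45*g^2/2 - 9*g/4 - 6
(3) = q^2*(-8*q^2 - 8*q + 12)/(4*q^4 + 4*q^3 - 3*q^2 - 2*q + 1)
(4) = (2*sin(n)^3 + sin(n)^2 - 28*sin(n) - 25)*cos(n)/(sin(n)^3 + 7*sin(n)^2 + 9*sin(n) + 7)^2
(5) = 2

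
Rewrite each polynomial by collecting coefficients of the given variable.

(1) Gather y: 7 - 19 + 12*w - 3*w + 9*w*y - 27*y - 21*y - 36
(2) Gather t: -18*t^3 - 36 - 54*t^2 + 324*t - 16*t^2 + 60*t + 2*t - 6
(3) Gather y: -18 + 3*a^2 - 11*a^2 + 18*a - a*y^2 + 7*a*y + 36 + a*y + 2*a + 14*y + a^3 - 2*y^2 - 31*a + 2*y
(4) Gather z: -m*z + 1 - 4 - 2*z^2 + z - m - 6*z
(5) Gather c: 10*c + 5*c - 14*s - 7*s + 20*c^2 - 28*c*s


(1) = 9*w + y*(9*w - 48) - 48
(2) = -18*t^3 - 70*t^2 + 386*t - 42
(3) = a^3 - 8*a^2 - 11*a + y^2*(-a - 2) + y*(8*a + 16) + 18
(4) = -m - 2*z^2 + z*(-m - 5) - 3
(5) = 20*c^2 + c*(15 - 28*s) - 21*s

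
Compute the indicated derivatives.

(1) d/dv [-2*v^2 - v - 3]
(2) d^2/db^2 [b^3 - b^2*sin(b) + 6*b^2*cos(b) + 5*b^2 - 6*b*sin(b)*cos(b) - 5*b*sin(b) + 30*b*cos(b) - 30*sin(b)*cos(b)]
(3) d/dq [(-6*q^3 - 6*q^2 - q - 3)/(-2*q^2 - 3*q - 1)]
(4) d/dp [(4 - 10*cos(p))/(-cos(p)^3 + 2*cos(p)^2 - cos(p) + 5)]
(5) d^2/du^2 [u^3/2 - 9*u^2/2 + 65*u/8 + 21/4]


(1) = -4*v - 1
(2) = b^2*sin(b) - 6*b^2*cos(b) - 19*b*sin(b) + 12*b*sin(2*b) - 34*b*cos(b) + 6*b - 62*sin(b) + 60*sin(2*b) + 2*cos(b) - 12*cos(2*b) + 10
(3) = 2*(6*q^4 + 18*q^3 + 17*q^2 - 4)/(4*q^4 + 12*q^3 + 13*q^2 + 6*q + 1)
(4) = 2*(10*cos(p)^3 - 16*cos(p)^2 + 8*cos(p) + 23)*sin(p)/(cos(p)^3 - 2*cos(p)^2 + cos(p) - 5)^2
(5) = 3*u - 9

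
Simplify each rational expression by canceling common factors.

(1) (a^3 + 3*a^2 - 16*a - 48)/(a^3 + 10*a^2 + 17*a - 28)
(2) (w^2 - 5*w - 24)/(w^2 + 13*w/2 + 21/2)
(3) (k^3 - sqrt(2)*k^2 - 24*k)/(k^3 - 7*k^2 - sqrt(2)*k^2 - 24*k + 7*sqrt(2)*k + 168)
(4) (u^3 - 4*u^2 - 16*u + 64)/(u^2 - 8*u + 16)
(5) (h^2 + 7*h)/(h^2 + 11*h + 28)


(1) = (a^2 - a - 12)/(a^2 + 6*a - 7)
(2) = (2*w - 16)/(2*w + 7)
(3) = k/(k - 7)
(4) = u + 4
(5) = h/(h + 4)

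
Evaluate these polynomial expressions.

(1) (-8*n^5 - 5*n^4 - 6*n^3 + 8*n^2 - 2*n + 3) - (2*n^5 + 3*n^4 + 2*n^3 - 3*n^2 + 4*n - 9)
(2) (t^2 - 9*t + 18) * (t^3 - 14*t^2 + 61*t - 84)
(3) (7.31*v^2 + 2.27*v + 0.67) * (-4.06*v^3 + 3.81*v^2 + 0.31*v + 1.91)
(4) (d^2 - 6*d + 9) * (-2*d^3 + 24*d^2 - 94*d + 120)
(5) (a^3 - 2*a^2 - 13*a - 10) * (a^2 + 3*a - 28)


(1) = -10*n^5 - 8*n^4 - 8*n^3 + 11*n^2 - 6*n + 12
(2) = t^5 - 23*t^4 + 205*t^3 - 885*t^2 + 1854*t - 1512
(3) = -29.6786*v^5 + 18.6349*v^4 + 8.1946*v^3 + 17.2185*v^2 + 4.5434*v + 1.2797
(4) = -2*d^5 + 36*d^4 - 256*d^3 + 900*d^2 - 1566*d + 1080
(5) = a^5 + a^4 - 47*a^3 + 7*a^2 + 334*a + 280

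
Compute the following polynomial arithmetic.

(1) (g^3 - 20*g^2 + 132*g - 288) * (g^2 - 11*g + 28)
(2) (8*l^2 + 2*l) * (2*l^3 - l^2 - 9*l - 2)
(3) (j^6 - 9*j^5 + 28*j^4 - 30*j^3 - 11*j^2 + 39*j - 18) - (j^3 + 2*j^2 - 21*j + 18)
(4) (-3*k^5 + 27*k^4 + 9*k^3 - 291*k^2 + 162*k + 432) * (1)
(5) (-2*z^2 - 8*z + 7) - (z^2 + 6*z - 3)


(1) = g^5 - 31*g^4 + 380*g^3 - 2300*g^2 + 6864*g - 8064
(2) = 16*l^5 - 4*l^4 - 74*l^3 - 34*l^2 - 4*l
(3) = j^6 - 9*j^5 + 28*j^4 - 31*j^3 - 13*j^2 + 60*j - 36
(4) = -3*k^5 + 27*k^4 + 9*k^3 - 291*k^2 + 162*k + 432
(5) = -3*z^2 - 14*z + 10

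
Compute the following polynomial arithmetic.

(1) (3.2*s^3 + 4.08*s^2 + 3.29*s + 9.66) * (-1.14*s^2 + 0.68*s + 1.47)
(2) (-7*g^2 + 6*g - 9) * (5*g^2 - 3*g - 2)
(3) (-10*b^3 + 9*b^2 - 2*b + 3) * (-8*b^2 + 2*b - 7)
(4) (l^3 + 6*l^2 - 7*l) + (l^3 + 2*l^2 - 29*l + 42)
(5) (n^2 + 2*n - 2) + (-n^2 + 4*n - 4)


(1) = -3.648*s^5 - 2.4752*s^4 + 3.7278*s^3 - 2.7776*s^2 + 11.4051*s + 14.2002
(2) = -35*g^4 + 51*g^3 - 49*g^2 + 15*g + 18
(3) = 80*b^5 - 92*b^4 + 104*b^3 - 91*b^2 + 20*b - 21
(4) = 2*l^3 + 8*l^2 - 36*l + 42
(5) = 6*n - 6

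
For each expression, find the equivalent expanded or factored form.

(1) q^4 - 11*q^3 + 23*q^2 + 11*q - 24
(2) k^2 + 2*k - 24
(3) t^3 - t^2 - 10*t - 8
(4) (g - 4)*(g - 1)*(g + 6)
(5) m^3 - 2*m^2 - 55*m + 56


(1) = (q - 8)*(q - 3)*(q - 1)*(q + 1)
(2) = (k - 4)*(k + 6)
(3) = (t - 4)*(t + 1)*(t + 2)
(4) = g^3 + g^2 - 26*g + 24
(5) = (m - 8)*(m - 1)*(m + 7)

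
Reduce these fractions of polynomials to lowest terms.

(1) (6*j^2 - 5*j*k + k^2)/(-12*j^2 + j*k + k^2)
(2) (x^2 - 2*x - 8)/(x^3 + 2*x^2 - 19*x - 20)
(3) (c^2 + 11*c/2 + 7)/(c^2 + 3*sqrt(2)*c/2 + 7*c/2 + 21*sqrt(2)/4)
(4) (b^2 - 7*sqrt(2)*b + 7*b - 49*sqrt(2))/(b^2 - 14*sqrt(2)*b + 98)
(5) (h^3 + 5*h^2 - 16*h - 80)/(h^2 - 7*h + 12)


(1) = (-2*j + k)/(4*j + k)
(2) = (x + 2)/(x^2 + 6*x + 5)
(3) = (8*c + 16)/(8*c + 12*sqrt(2))
(4) = (b + 7)/(b - 7*sqrt(2))
(5) = (h^2 + 9*h + 20)/(h - 3)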